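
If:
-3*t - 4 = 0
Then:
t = -4/3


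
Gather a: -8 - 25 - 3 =-36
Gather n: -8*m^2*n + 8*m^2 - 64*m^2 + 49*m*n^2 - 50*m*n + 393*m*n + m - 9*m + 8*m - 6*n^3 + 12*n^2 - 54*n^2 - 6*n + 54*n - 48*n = -56*m^2 - 6*n^3 + n^2*(49*m - 42) + n*(-8*m^2 + 343*m)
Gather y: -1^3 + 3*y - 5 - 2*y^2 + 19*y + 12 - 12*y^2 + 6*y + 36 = -14*y^2 + 28*y + 42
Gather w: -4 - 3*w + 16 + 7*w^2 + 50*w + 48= 7*w^2 + 47*w + 60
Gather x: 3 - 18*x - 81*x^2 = -81*x^2 - 18*x + 3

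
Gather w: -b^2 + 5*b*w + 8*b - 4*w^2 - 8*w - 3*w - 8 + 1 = -b^2 + 8*b - 4*w^2 + w*(5*b - 11) - 7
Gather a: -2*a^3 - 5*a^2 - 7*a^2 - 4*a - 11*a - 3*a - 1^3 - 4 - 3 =-2*a^3 - 12*a^2 - 18*a - 8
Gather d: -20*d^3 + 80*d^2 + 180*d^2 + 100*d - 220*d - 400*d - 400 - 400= -20*d^3 + 260*d^2 - 520*d - 800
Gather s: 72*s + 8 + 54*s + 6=126*s + 14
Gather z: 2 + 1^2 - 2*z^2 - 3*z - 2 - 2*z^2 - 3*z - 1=-4*z^2 - 6*z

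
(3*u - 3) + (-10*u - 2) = -7*u - 5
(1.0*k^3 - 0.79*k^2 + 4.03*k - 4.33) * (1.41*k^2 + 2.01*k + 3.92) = 1.41*k^5 + 0.8961*k^4 + 8.0144*k^3 - 1.1018*k^2 + 7.0943*k - 16.9736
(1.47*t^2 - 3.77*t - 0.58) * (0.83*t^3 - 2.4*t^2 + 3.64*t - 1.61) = 1.2201*t^5 - 6.6571*t^4 + 13.9174*t^3 - 14.6975*t^2 + 3.9585*t + 0.9338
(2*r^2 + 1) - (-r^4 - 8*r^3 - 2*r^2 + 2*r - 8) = r^4 + 8*r^3 + 4*r^2 - 2*r + 9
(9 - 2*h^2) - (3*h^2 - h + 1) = -5*h^2 + h + 8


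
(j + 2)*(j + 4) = j^2 + 6*j + 8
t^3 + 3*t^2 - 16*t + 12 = (t - 2)*(t - 1)*(t + 6)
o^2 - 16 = (o - 4)*(o + 4)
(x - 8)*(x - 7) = x^2 - 15*x + 56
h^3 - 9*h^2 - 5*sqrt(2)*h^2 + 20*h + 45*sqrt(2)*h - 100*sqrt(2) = (h - 5)*(h - 4)*(h - 5*sqrt(2))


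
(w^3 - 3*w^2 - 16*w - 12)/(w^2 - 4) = (w^2 - 5*w - 6)/(w - 2)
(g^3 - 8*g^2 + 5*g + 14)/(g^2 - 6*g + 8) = (g^2 - 6*g - 7)/(g - 4)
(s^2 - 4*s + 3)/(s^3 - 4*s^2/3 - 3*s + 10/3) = 3*(s - 3)/(3*s^2 - s - 10)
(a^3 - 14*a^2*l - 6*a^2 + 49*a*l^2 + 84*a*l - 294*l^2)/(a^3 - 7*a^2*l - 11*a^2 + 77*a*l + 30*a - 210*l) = (a - 7*l)/(a - 5)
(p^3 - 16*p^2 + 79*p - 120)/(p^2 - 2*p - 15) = (p^2 - 11*p + 24)/(p + 3)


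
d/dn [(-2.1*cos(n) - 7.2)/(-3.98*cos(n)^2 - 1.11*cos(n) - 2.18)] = (8.358*cos(n)^2 + 57.312*cos(n) + 3.414)*sin(n)/(15.8404*cos(n)^4 + 8.8356*cos(n)^3 + 18.5849*cos(n)^2 + 4.8396*cos(n) + 4.7524)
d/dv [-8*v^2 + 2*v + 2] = 2 - 16*v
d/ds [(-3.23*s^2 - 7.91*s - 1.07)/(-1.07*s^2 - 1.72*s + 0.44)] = (-2.9081*s^2 - 5.1322*s - 5.3208)/(1.1449*s^4 + 3.6808*s^3 + 2.0168*s^2 - 1.5136*s + 0.1936)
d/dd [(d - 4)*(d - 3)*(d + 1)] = 3*d^2 - 12*d + 5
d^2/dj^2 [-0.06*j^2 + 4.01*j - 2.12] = -0.120000000000000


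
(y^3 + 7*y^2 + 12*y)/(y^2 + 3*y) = y + 4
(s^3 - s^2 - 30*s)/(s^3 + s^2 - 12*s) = (s^2 - s - 30)/(s^2 + s - 12)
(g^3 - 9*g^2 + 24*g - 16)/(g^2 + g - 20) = (g^2 - 5*g + 4)/(g + 5)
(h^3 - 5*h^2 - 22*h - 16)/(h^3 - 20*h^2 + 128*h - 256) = (h^2 + 3*h + 2)/(h^2 - 12*h + 32)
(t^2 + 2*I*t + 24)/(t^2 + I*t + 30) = (t - 4*I)/(t - 5*I)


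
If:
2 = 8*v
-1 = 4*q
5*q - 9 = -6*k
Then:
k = 41/24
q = -1/4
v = 1/4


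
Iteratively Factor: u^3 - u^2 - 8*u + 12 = (u - 2)*(u^2 + u - 6) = (u - 2)*(u + 3)*(u - 2)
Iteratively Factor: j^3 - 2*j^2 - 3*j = (j + 1)*(j^2 - 3*j) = (j - 3)*(j + 1)*(j)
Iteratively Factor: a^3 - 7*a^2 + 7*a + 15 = (a - 5)*(a^2 - 2*a - 3) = (a - 5)*(a - 3)*(a + 1)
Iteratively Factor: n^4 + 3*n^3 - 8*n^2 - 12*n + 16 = (n - 2)*(n^3 + 5*n^2 + 2*n - 8) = (n - 2)*(n + 2)*(n^2 + 3*n - 4) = (n - 2)*(n + 2)*(n + 4)*(n - 1)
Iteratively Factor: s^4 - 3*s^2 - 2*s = (s)*(s^3 - 3*s - 2) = s*(s + 1)*(s^2 - s - 2) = s*(s + 1)^2*(s - 2)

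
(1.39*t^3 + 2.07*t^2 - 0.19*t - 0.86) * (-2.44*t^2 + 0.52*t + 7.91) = -3.3916*t^5 - 4.328*t^4 + 12.5349*t^3 + 18.3733*t^2 - 1.9501*t - 6.8026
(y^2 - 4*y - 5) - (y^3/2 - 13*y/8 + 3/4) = -y^3/2 + y^2 - 19*y/8 - 23/4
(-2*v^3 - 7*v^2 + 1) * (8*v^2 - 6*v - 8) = -16*v^5 - 44*v^4 + 58*v^3 + 64*v^2 - 6*v - 8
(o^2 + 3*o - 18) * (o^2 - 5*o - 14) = o^4 - 2*o^3 - 47*o^2 + 48*o + 252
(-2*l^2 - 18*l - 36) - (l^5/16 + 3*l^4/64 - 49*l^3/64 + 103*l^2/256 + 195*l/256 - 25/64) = -l^5/16 - 3*l^4/64 + 49*l^3/64 - 615*l^2/256 - 4803*l/256 - 2279/64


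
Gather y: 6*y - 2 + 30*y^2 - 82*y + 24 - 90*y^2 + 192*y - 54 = -60*y^2 + 116*y - 32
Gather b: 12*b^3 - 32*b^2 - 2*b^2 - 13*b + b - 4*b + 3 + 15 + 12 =12*b^3 - 34*b^2 - 16*b + 30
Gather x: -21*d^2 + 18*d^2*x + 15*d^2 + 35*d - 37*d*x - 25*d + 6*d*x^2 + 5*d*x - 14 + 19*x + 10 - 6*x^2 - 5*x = -6*d^2 + 10*d + x^2*(6*d - 6) + x*(18*d^2 - 32*d + 14) - 4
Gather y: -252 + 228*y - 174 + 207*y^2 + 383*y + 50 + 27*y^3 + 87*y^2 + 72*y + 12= 27*y^3 + 294*y^2 + 683*y - 364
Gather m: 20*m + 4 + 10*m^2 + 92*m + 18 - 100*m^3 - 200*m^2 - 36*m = -100*m^3 - 190*m^2 + 76*m + 22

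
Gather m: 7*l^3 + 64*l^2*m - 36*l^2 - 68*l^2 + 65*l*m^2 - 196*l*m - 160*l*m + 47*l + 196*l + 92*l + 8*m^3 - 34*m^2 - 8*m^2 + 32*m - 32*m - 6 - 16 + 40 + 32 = 7*l^3 - 104*l^2 + 335*l + 8*m^3 + m^2*(65*l - 42) + m*(64*l^2 - 356*l) + 50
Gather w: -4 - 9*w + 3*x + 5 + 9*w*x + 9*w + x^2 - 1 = 9*w*x + x^2 + 3*x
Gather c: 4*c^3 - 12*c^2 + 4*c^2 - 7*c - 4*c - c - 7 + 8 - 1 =4*c^3 - 8*c^2 - 12*c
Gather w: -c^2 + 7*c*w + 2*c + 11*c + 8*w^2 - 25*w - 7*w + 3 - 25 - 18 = -c^2 + 13*c + 8*w^2 + w*(7*c - 32) - 40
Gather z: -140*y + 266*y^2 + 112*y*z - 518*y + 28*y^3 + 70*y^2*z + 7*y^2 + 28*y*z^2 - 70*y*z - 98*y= 28*y^3 + 273*y^2 + 28*y*z^2 - 756*y + z*(70*y^2 + 42*y)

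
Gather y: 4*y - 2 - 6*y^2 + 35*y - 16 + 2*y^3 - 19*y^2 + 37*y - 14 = 2*y^3 - 25*y^2 + 76*y - 32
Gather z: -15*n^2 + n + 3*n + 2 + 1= -15*n^2 + 4*n + 3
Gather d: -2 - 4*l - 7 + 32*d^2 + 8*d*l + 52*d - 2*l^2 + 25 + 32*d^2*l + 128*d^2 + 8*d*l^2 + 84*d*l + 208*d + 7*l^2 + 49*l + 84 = d^2*(32*l + 160) + d*(8*l^2 + 92*l + 260) + 5*l^2 + 45*l + 100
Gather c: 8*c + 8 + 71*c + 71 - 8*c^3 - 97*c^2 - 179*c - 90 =-8*c^3 - 97*c^2 - 100*c - 11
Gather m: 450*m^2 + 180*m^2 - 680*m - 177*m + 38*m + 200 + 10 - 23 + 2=630*m^2 - 819*m + 189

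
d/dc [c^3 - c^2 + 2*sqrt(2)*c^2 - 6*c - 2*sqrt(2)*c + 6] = 3*c^2 - 2*c + 4*sqrt(2)*c - 6 - 2*sqrt(2)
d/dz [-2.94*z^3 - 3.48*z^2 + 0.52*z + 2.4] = -8.82*z^2 - 6.96*z + 0.52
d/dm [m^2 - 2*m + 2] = 2*m - 2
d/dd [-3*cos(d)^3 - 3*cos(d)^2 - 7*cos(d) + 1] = (9*cos(d)^2 + 6*cos(d) + 7)*sin(d)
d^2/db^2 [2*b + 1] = 0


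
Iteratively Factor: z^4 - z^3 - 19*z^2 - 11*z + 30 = (z + 3)*(z^3 - 4*z^2 - 7*z + 10) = (z + 2)*(z + 3)*(z^2 - 6*z + 5) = (z - 1)*(z + 2)*(z + 3)*(z - 5)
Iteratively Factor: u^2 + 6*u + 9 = (u + 3)*(u + 3)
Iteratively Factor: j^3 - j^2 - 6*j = (j)*(j^2 - j - 6) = j*(j - 3)*(j + 2)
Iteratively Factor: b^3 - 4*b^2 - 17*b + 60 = (b + 4)*(b^2 - 8*b + 15) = (b - 5)*(b + 4)*(b - 3)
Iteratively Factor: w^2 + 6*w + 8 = (w + 4)*(w + 2)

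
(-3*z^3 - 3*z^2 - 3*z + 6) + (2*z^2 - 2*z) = -3*z^3 - z^2 - 5*z + 6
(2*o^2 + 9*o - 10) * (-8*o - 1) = -16*o^3 - 74*o^2 + 71*o + 10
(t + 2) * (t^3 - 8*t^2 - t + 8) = t^4 - 6*t^3 - 17*t^2 + 6*t + 16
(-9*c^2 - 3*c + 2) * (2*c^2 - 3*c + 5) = -18*c^4 + 21*c^3 - 32*c^2 - 21*c + 10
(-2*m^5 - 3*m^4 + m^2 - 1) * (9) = -18*m^5 - 27*m^4 + 9*m^2 - 9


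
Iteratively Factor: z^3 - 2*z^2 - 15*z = (z - 5)*(z^2 + 3*z) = (z - 5)*(z + 3)*(z)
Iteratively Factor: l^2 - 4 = (l + 2)*(l - 2)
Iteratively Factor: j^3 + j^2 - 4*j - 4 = (j - 2)*(j^2 + 3*j + 2) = (j - 2)*(j + 2)*(j + 1)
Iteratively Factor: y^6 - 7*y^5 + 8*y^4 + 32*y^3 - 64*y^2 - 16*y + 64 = (y - 4)*(y^5 - 3*y^4 - 4*y^3 + 16*y^2 - 16) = (y - 4)*(y - 2)*(y^4 - y^3 - 6*y^2 + 4*y + 8) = (y - 4)*(y - 2)^2*(y^3 + y^2 - 4*y - 4) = (y - 4)*(y - 2)^3*(y^2 + 3*y + 2) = (y - 4)*(y - 2)^3*(y + 2)*(y + 1)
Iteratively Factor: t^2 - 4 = (t - 2)*(t + 2)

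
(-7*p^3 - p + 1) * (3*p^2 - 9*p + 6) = -21*p^5 + 63*p^4 - 45*p^3 + 12*p^2 - 15*p + 6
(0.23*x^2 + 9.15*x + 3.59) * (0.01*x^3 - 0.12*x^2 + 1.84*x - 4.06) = 0.0023*x^5 + 0.0639*x^4 - 0.6389*x^3 + 15.4714*x^2 - 30.5434*x - 14.5754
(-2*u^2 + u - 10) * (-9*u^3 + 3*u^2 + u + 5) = 18*u^5 - 15*u^4 + 91*u^3 - 39*u^2 - 5*u - 50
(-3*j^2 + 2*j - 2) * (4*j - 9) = -12*j^3 + 35*j^2 - 26*j + 18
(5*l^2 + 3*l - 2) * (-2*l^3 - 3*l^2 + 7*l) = -10*l^5 - 21*l^4 + 30*l^3 + 27*l^2 - 14*l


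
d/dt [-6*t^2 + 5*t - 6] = 5 - 12*t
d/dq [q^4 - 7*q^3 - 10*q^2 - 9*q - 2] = 4*q^3 - 21*q^2 - 20*q - 9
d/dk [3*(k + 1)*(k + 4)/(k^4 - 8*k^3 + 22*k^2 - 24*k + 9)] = 3*(-2*k^3 - 15*k^2 + 10*k + 47)/(k^6 - 12*k^5 + 57*k^4 - 136*k^3 + 171*k^2 - 108*k + 27)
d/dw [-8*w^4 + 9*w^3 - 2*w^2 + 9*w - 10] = -32*w^3 + 27*w^2 - 4*w + 9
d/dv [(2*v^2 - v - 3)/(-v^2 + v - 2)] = (v^2 - 14*v + 5)/(v^4 - 2*v^3 + 5*v^2 - 4*v + 4)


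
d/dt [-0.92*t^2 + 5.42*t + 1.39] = 5.42 - 1.84*t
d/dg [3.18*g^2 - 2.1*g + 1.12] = 6.36*g - 2.1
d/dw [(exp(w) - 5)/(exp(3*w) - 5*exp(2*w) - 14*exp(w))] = 2*(-exp(3*w) + 10*exp(2*w) - 25*exp(w) - 35)*exp(-w)/(exp(4*w) - 10*exp(3*w) - 3*exp(2*w) + 140*exp(w) + 196)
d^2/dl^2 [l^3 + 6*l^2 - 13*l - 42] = 6*l + 12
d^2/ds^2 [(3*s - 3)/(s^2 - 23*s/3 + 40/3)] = 18*((26 - 9*s)*(3*s^2 - 23*s + 40) + (s - 1)*(6*s - 23)^2)/(3*s^2 - 23*s + 40)^3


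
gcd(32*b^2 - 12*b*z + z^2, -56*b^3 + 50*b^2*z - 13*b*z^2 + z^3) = -4*b + z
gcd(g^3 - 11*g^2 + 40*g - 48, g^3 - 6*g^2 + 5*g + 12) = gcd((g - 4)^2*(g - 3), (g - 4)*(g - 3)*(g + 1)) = g^2 - 7*g + 12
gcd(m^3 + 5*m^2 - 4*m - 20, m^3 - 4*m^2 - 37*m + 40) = m + 5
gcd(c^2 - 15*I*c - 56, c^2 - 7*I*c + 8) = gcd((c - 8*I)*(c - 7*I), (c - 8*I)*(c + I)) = c - 8*I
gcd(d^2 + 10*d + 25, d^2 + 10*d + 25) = d^2 + 10*d + 25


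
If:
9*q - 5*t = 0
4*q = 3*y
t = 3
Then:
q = 5/3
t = 3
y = 20/9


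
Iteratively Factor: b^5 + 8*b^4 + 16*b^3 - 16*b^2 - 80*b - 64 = (b + 2)*(b^4 + 6*b^3 + 4*b^2 - 24*b - 32) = (b + 2)*(b + 4)*(b^3 + 2*b^2 - 4*b - 8) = (b - 2)*(b + 2)*(b + 4)*(b^2 + 4*b + 4) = (b - 2)*(b + 2)^2*(b + 4)*(b + 2)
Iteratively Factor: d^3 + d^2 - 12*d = (d - 3)*(d^2 + 4*d) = d*(d - 3)*(d + 4)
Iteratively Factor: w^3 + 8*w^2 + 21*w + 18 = (w + 3)*(w^2 + 5*w + 6) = (w + 3)^2*(w + 2)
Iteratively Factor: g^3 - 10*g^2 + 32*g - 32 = (g - 4)*(g^2 - 6*g + 8) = (g - 4)^2*(g - 2)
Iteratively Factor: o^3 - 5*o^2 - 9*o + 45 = (o + 3)*(o^2 - 8*o + 15) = (o - 5)*(o + 3)*(o - 3)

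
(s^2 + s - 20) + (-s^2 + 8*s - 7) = 9*s - 27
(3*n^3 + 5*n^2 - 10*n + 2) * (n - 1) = 3*n^4 + 2*n^3 - 15*n^2 + 12*n - 2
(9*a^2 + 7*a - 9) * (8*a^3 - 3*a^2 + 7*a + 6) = 72*a^5 + 29*a^4 - 30*a^3 + 130*a^2 - 21*a - 54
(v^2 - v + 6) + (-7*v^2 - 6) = -6*v^2 - v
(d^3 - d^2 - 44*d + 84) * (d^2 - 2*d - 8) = d^5 - 3*d^4 - 50*d^3 + 180*d^2 + 184*d - 672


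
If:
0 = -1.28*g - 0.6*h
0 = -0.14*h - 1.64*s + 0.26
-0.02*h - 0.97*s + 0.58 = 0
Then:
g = 3.18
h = -6.79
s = 0.74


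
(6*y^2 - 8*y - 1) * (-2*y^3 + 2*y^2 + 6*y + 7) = -12*y^5 + 28*y^4 + 22*y^3 - 8*y^2 - 62*y - 7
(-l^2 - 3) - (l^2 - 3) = -2*l^2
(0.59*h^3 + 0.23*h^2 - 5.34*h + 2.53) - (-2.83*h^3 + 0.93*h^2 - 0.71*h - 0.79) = 3.42*h^3 - 0.7*h^2 - 4.63*h + 3.32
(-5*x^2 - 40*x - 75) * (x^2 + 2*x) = -5*x^4 - 50*x^3 - 155*x^2 - 150*x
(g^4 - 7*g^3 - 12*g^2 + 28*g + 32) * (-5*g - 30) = -5*g^5 + 5*g^4 + 270*g^3 + 220*g^2 - 1000*g - 960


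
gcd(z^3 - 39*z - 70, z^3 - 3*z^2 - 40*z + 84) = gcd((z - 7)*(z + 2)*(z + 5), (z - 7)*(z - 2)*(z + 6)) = z - 7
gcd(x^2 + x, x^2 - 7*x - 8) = x + 1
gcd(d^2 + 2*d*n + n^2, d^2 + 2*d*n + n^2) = d^2 + 2*d*n + n^2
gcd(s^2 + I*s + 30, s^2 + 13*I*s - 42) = s + 6*I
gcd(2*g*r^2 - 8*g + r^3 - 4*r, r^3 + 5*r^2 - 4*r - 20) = r^2 - 4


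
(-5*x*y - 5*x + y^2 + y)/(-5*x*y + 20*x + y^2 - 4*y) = (y + 1)/(y - 4)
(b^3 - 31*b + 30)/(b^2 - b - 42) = (b^2 - 6*b + 5)/(b - 7)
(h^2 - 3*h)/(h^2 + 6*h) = (h - 3)/(h + 6)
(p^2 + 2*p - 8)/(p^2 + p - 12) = (p - 2)/(p - 3)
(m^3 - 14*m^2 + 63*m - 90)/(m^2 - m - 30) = (m^2 - 8*m + 15)/(m + 5)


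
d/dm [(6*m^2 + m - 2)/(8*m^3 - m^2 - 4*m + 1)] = (-48*m^4 - 16*m^3 + 25*m^2 + 8*m - 7)/(64*m^6 - 16*m^5 - 63*m^4 + 24*m^3 + 14*m^2 - 8*m + 1)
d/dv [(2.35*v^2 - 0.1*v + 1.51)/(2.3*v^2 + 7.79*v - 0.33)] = (18.5365*v^2 - 8.497*v - 11.7299)/(5.29*v^4 + 35.834*v^3 + 59.1661*v^2 - 5.1414*v + 0.1089)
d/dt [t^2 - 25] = 2*t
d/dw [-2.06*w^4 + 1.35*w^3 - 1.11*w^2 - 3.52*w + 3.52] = -8.24*w^3 + 4.05*w^2 - 2.22*w - 3.52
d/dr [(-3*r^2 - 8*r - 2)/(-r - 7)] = 3*(r^2 + 14*r + 18)/(r^2 + 14*r + 49)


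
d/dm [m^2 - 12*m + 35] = 2*m - 12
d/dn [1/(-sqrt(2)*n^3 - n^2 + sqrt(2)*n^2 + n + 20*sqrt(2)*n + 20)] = (3*sqrt(2)*n^2 - 2*sqrt(2)*n + 2*n - 20*sqrt(2) - 1)/(-sqrt(2)*n^3 - n^2 + sqrt(2)*n^2 + n + 20*sqrt(2)*n + 20)^2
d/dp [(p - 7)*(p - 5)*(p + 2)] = 3*p^2 - 20*p + 11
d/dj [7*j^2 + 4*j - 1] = 14*j + 4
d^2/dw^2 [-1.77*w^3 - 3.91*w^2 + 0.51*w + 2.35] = -10.62*w - 7.82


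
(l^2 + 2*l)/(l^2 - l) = (l + 2)/(l - 1)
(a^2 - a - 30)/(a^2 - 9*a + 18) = (a + 5)/(a - 3)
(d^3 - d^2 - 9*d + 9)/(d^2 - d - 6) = (d^2 + 2*d - 3)/(d + 2)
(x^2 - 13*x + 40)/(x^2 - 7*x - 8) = (x - 5)/(x + 1)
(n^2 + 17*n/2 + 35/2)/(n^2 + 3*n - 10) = (n + 7/2)/(n - 2)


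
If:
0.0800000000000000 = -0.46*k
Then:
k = -0.17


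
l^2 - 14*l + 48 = (l - 8)*(l - 6)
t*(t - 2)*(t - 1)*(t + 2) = t^4 - t^3 - 4*t^2 + 4*t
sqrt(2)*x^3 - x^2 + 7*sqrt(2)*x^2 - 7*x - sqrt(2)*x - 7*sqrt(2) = (x + 7)*(x - sqrt(2))*(sqrt(2)*x + 1)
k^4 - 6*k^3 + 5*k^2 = k^2*(k - 5)*(k - 1)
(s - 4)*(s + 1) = s^2 - 3*s - 4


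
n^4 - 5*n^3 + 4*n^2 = n^2*(n - 4)*(n - 1)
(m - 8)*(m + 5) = m^2 - 3*m - 40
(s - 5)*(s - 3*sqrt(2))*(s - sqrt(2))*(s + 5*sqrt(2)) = s^4 - 5*s^3 + sqrt(2)*s^3 - 34*s^2 - 5*sqrt(2)*s^2 + 30*sqrt(2)*s + 170*s - 150*sqrt(2)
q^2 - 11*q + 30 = (q - 6)*(q - 5)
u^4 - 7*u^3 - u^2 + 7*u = u*(u - 7)*(u - 1)*(u + 1)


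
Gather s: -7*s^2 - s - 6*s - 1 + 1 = -7*s^2 - 7*s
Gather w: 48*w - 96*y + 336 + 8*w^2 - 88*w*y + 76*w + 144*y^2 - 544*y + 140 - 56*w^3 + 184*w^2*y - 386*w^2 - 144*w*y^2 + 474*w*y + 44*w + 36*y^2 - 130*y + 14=-56*w^3 + w^2*(184*y - 378) + w*(-144*y^2 + 386*y + 168) + 180*y^2 - 770*y + 490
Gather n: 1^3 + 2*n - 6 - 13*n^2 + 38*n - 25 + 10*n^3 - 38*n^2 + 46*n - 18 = 10*n^3 - 51*n^2 + 86*n - 48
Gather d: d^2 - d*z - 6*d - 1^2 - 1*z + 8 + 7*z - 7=d^2 + d*(-z - 6) + 6*z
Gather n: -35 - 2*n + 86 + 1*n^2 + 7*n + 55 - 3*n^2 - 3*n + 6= -2*n^2 + 2*n + 112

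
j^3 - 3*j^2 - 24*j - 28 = (j - 7)*(j + 2)^2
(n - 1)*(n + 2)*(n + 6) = n^3 + 7*n^2 + 4*n - 12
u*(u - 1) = u^2 - u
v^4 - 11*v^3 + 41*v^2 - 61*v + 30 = (v - 5)*(v - 3)*(v - 2)*(v - 1)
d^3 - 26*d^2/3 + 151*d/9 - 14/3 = (d - 6)*(d - 7/3)*(d - 1/3)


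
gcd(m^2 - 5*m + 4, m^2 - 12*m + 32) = m - 4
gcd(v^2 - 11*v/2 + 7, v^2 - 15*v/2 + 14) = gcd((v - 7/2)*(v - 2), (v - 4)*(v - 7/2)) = v - 7/2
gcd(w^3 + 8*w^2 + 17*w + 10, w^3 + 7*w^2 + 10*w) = w^2 + 7*w + 10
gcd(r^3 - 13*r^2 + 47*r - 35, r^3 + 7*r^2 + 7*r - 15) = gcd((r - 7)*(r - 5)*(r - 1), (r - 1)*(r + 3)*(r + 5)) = r - 1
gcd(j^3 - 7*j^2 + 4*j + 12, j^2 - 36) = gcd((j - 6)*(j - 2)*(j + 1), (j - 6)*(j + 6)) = j - 6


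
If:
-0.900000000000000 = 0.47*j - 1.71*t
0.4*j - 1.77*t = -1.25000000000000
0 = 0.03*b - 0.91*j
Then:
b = 111.67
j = 3.68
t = 1.54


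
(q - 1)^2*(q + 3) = q^3 + q^2 - 5*q + 3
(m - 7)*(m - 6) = m^2 - 13*m + 42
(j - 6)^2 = j^2 - 12*j + 36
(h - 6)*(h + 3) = h^2 - 3*h - 18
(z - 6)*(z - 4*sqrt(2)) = z^2 - 6*z - 4*sqrt(2)*z + 24*sqrt(2)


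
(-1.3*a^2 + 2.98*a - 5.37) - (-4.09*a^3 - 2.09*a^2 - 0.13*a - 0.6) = 4.09*a^3 + 0.79*a^2 + 3.11*a - 4.77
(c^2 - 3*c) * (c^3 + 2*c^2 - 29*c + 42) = c^5 - c^4 - 35*c^3 + 129*c^2 - 126*c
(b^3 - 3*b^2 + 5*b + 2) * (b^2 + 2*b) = b^5 - b^4 - b^3 + 12*b^2 + 4*b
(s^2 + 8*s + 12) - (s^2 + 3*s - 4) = 5*s + 16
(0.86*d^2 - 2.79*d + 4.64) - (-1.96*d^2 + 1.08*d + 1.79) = 2.82*d^2 - 3.87*d + 2.85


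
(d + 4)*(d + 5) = d^2 + 9*d + 20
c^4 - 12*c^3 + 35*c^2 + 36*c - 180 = (c - 6)*(c - 5)*(c - 3)*(c + 2)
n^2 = n^2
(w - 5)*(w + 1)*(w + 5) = w^3 + w^2 - 25*w - 25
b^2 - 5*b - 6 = (b - 6)*(b + 1)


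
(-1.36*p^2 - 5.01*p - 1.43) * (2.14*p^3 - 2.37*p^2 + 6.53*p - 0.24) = -2.9104*p^5 - 7.4982*p^4 - 0.0673000000000012*p^3 - 28.9998*p^2 - 8.1355*p + 0.3432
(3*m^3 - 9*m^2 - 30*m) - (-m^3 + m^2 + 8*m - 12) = 4*m^3 - 10*m^2 - 38*m + 12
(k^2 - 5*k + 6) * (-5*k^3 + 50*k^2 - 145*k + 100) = -5*k^5 + 75*k^4 - 425*k^3 + 1125*k^2 - 1370*k + 600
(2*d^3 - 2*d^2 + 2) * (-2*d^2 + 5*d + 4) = -4*d^5 + 14*d^4 - 2*d^3 - 12*d^2 + 10*d + 8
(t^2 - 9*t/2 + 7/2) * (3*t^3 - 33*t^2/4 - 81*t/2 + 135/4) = 3*t^5 - 87*t^4/4 + 57*t^3/8 + 1497*t^2/8 - 2349*t/8 + 945/8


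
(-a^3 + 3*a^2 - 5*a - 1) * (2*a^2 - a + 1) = -2*a^5 + 7*a^4 - 14*a^3 + 6*a^2 - 4*a - 1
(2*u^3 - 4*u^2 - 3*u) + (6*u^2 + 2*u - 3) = 2*u^3 + 2*u^2 - u - 3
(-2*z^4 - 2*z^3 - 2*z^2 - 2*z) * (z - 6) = -2*z^5 + 10*z^4 + 10*z^3 + 10*z^2 + 12*z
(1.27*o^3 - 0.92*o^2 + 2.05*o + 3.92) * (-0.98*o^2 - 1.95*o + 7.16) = -1.2446*o^5 - 1.5749*o^4 + 8.8782*o^3 - 14.4263*o^2 + 7.034*o + 28.0672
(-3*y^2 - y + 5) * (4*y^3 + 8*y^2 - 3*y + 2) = -12*y^5 - 28*y^4 + 21*y^3 + 37*y^2 - 17*y + 10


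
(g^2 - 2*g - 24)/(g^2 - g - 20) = (g - 6)/(g - 5)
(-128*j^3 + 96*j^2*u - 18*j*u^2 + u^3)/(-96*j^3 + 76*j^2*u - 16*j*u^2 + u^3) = (-8*j + u)/(-6*j + u)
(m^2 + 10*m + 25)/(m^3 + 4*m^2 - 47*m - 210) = (m + 5)/(m^2 - m - 42)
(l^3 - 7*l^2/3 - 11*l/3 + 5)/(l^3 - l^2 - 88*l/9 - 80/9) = 3*(l^2 - 4*l + 3)/(3*l^2 - 8*l - 16)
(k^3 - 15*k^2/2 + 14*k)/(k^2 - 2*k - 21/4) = 2*k*(k - 4)/(2*k + 3)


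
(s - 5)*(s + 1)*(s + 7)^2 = s^4 + 10*s^3 - 12*s^2 - 266*s - 245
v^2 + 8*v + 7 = (v + 1)*(v + 7)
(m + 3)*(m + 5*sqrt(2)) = m^2 + 3*m + 5*sqrt(2)*m + 15*sqrt(2)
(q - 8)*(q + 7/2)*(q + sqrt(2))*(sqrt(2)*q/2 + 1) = sqrt(2)*q^4/2 - 9*sqrt(2)*q^3/4 + 2*q^3 - 13*sqrt(2)*q^2 - 9*q^2 - 56*q - 9*sqrt(2)*q/2 - 28*sqrt(2)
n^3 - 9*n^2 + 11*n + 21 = (n - 7)*(n - 3)*(n + 1)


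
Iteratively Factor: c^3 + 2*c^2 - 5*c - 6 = (c + 1)*(c^2 + c - 6) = (c - 2)*(c + 1)*(c + 3)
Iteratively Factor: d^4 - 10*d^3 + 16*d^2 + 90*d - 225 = (d - 3)*(d^3 - 7*d^2 - 5*d + 75) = (d - 5)*(d - 3)*(d^2 - 2*d - 15) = (d - 5)^2*(d - 3)*(d + 3)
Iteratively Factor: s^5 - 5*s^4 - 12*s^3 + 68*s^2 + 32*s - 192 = (s - 2)*(s^4 - 3*s^3 - 18*s^2 + 32*s + 96) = (s - 2)*(s + 3)*(s^3 - 6*s^2 + 32) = (s - 4)*(s - 2)*(s + 3)*(s^2 - 2*s - 8) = (s - 4)*(s - 2)*(s + 2)*(s + 3)*(s - 4)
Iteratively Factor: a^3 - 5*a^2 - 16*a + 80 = (a + 4)*(a^2 - 9*a + 20) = (a - 4)*(a + 4)*(a - 5)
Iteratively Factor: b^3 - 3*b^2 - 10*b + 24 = (b + 3)*(b^2 - 6*b + 8) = (b - 2)*(b + 3)*(b - 4)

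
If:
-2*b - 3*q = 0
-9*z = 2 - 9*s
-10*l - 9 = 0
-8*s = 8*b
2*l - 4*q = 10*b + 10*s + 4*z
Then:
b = 41/300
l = -9/10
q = -41/450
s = -41/300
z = -323/900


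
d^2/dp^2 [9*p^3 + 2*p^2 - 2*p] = 54*p + 4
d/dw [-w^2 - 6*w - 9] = -2*w - 6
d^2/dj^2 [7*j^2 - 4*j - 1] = 14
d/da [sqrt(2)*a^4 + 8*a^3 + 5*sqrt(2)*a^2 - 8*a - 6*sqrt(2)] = 4*sqrt(2)*a^3 + 24*a^2 + 10*sqrt(2)*a - 8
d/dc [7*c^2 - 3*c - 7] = 14*c - 3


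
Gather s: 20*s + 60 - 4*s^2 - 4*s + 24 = -4*s^2 + 16*s + 84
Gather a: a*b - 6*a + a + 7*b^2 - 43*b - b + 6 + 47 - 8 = a*(b - 5) + 7*b^2 - 44*b + 45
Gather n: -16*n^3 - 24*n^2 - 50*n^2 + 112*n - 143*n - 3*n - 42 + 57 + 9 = -16*n^3 - 74*n^2 - 34*n + 24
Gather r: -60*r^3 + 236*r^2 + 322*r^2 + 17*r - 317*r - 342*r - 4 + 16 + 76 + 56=-60*r^3 + 558*r^2 - 642*r + 144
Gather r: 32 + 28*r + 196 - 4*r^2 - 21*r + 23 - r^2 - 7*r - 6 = 245 - 5*r^2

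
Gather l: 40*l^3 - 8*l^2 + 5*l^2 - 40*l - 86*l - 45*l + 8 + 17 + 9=40*l^3 - 3*l^2 - 171*l + 34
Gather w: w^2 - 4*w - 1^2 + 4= w^2 - 4*w + 3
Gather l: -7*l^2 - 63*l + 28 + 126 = -7*l^2 - 63*l + 154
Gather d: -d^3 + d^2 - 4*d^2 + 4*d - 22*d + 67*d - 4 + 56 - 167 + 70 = -d^3 - 3*d^2 + 49*d - 45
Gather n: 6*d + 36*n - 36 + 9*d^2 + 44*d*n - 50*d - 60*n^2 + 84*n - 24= 9*d^2 - 44*d - 60*n^2 + n*(44*d + 120) - 60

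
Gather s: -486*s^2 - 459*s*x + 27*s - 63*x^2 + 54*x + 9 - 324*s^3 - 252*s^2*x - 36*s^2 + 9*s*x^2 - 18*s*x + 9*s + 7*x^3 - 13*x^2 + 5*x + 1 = -324*s^3 + s^2*(-252*x - 522) + s*(9*x^2 - 477*x + 36) + 7*x^3 - 76*x^2 + 59*x + 10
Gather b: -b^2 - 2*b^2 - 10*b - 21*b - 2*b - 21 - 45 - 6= -3*b^2 - 33*b - 72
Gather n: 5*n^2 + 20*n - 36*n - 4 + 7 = 5*n^2 - 16*n + 3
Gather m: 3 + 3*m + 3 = 3*m + 6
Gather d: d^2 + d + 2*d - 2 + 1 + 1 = d^2 + 3*d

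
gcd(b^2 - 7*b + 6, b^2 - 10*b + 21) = 1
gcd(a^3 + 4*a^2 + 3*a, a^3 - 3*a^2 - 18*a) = a^2 + 3*a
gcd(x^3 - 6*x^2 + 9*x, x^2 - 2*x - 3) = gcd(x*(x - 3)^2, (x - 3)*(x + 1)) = x - 3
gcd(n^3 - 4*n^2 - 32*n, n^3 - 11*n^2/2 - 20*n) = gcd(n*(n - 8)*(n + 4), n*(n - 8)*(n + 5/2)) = n^2 - 8*n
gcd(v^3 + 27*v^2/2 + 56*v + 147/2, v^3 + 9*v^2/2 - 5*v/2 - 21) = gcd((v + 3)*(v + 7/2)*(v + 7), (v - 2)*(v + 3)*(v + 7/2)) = v^2 + 13*v/2 + 21/2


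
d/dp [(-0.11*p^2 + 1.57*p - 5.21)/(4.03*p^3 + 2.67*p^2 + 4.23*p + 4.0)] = (0.4433*p^4 - 12.6542*p^3 + 58.3317*p^2 + 26.9414*p + 28.3183)/(16.2409*p^6 + 21.5202*p^5 + 41.2227*p^4 + 54.8282*p^3 + 39.2529*p^2 + 33.84*p + 16.0)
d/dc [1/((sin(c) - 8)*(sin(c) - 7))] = (15 - 2*sin(c))*cos(c)/((sin(c) - 8)^2*(sin(c) - 7)^2)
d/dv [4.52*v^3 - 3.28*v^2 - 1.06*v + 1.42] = 13.56*v^2 - 6.56*v - 1.06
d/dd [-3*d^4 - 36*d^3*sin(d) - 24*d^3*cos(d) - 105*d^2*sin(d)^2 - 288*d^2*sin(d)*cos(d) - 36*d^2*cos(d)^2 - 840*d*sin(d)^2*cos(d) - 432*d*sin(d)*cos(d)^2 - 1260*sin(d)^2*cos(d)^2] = 24*d^3*sin(d) - 36*d^3*cos(d) - 12*d^3 - 108*d^2*sin(d) - 69*d^2*sin(2*d) - 72*d^2*cos(d) - 288*d^2*cos(2*d) + 210*d*sin(d) - 288*d*sin(2*d) - 630*d*sin(3*d) - 108*d*cos(d) + 69*d*cos(2*d) - 324*d*cos(3*d) - 141*d - 108*sin(d) - 108*sin(3*d) - 630*sin(4*d) - 210*cos(d) + 210*cos(3*d)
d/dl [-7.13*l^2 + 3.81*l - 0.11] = 3.81 - 14.26*l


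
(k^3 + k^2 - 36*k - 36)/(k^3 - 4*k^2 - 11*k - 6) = (k + 6)/(k + 1)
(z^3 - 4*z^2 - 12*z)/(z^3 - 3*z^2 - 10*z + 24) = z*(z^2 - 4*z - 12)/(z^3 - 3*z^2 - 10*z + 24)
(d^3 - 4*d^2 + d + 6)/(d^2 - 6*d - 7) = (d^2 - 5*d + 6)/(d - 7)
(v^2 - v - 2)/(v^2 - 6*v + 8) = (v + 1)/(v - 4)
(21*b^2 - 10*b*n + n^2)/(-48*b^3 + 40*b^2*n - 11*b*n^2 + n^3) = (-7*b + n)/(16*b^2 - 8*b*n + n^2)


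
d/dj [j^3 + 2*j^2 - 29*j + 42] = 3*j^2 + 4*j - 29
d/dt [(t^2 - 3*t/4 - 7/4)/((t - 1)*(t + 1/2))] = (t^2 + 10*t - 2)/(4*t^4 - 4*t^3 - 3*t^2 + 2*t + 1)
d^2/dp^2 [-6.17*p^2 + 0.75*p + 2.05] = -12.3400000000000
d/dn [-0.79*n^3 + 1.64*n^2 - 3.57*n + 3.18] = -2.37*n^2 + 3.28*n - 3.57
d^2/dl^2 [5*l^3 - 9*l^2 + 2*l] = 30*l - 18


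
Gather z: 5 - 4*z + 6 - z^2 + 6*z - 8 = -z^2 + 2*z + 3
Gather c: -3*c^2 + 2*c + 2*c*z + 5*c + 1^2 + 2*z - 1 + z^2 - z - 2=-3*c^2 + c*(2*z + 7) + z^2 + z - 2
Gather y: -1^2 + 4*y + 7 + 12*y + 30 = 16*y + 36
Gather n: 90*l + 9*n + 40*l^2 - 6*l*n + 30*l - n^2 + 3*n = 40*l^2 + 120*l - n^2 + n*(12 - 6*l)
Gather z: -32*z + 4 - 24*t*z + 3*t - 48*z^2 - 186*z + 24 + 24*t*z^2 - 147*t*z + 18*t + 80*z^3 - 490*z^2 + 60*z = 21*t + 80*z^3 + z^2*(24*t - 538) + z*(-171*t - 158) + 28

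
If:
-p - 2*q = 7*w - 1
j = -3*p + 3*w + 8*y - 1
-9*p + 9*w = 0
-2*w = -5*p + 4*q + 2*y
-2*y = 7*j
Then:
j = -1/29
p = 65/551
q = 31/1102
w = 65/551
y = 7/58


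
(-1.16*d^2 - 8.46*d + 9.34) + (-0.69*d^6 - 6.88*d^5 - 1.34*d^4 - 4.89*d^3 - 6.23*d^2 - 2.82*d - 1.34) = -0.69*d^6 - 6.88*d^5 - 1.34*d^4 - 4.89*d^3 - 7.39*d^2 - 11.28*d + 8.0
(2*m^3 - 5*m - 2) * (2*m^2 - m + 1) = 4*m^5 - 2*m^4 - 8*m^3 + m^2 - 3*m - 2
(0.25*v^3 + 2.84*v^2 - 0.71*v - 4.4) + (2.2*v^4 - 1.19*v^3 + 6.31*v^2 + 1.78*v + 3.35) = 2.2*v^4 - 0.94*v^3 + 9.15*v^2 + 1.07*v - 1.05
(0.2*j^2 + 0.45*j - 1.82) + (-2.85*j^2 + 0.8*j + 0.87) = -2.65*j^2 + 1.25*j - 0.95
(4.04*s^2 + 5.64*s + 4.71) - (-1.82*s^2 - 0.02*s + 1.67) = 5.86*s^2 + 5.66*s + 3.04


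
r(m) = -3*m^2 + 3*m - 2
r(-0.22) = -2.81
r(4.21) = -42.54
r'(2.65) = -12.90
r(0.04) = -1.88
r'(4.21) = -22.26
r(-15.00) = -722.00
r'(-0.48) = 5.88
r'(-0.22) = 4.32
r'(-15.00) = 93.00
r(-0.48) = -4.13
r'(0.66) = -0.96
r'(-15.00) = 93.00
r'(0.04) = 2.76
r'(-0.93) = 8.58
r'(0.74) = -1.44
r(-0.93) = -7.38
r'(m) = 3 - 6*m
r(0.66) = -1.33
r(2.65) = -15.12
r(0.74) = -1.42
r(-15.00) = -722.00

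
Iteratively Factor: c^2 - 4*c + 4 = (c - 2)*(c - 2)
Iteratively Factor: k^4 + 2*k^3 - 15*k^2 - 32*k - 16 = (k + 1)*(k^3 + k^2 - 16*k - 16) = (k + 1)^2*(k^2 - 16) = (k - 4)*(k + 1)^2*(k + 4)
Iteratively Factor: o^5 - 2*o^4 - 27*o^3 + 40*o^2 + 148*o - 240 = (o - 2)*(o^4 - 27*o^2 - 14*o + 120) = (o - 5)*(o - 2)*(o^3 + 5*o^2 - 2*o - 24) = (o - 5)*(o - 2)*(o + 3)*(o^2 + 2*o - 8) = (o - 5)*(o - 2)*(o + 3)*(o + 4)*(o - 2)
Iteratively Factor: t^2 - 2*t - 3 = (t - 3)*(t + 1)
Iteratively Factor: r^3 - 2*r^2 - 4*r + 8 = (r - 2)*(r^2 - 4) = (r - 2)*(r + 2)*(r - 2)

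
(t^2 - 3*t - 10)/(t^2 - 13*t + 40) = (t + 2)/(t - 8)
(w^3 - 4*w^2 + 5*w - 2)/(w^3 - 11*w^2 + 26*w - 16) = (w - 1)/(w - 8)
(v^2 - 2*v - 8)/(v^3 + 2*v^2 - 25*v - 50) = (v - 4)/(v^2 - 25)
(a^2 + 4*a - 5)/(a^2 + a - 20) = (a - 1)/(a - 4)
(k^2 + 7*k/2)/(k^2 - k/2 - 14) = k/(k - 4)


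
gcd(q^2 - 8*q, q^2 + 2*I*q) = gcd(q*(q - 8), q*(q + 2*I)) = q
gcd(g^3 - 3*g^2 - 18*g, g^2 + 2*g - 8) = 1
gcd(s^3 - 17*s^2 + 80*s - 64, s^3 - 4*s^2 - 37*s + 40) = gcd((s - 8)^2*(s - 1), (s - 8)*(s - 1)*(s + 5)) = s^2 - 9*s + 8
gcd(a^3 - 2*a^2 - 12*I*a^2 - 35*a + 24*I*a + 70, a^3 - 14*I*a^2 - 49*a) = a - 7*I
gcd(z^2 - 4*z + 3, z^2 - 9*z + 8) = z - 1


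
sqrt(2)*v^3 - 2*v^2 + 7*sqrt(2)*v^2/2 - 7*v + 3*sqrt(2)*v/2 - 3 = (v + 3)*(v - sqrt(2))*(sqrt(2)*v + sqrt(2)/2)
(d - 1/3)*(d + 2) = d^2 + 5*d/3 - 2/3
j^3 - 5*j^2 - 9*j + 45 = (j - 5)*(j - 3)*(j + 3)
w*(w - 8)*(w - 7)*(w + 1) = w^4 - 14*w^3 + 41*w^2 + 56*w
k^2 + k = k*(k + 1)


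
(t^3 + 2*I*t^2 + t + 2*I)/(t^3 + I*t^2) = 1 + I/t + 2/t^2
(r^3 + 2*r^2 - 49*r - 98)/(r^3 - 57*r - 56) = (r^2 - 5*r - 14)/(r^2 - 7*r - 8)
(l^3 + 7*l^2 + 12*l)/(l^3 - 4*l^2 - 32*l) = (l + 3)/(l - 8)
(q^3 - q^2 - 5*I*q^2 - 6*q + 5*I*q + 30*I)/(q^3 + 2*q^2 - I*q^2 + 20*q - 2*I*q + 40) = (q - 3)/(q + 4*I)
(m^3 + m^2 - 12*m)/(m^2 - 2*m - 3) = m*(m + 4)/(m + 1)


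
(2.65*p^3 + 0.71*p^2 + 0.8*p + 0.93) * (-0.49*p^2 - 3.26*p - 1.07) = -1.2985*p^5 - 8.9869*p^4 - 5.5421*p^3 - 3.8234*p^2 - 3.8878*p - 0.9951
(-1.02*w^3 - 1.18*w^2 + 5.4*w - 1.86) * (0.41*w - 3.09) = -0.4182*w^4 + 2.668*w^3 + 5.8602*w^2 - 17.4486*w + 5.7474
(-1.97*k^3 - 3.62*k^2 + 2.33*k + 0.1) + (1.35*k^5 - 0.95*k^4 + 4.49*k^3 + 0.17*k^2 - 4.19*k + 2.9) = 1.35*k^5 - 0.95*k^4 + 2.52*k^3 - 3.45*k^2 - 1.86*k + 3.0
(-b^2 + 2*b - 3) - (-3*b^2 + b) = 2*b^2 + b - 3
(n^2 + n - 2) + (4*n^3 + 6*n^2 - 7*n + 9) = 4*n^3 + 7*n^2 - 6*n + 7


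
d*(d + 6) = d^2 + 6*d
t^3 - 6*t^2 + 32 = (t - 4)^2*(t + 2)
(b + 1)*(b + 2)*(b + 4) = b^3 + 7*b^2 + 14*b + 8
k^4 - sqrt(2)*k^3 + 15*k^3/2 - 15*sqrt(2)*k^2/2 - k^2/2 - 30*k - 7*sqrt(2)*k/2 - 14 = (k + 1/2)*(k + 7)*(k - 2*sqrt(2))*(k + sqrt(2))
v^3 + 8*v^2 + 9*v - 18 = (v - 1)*(v + 3)*(v + 6)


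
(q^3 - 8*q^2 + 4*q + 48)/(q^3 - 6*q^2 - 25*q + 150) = (q^2 - 2*q - 8)/(q^2 - 25)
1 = 1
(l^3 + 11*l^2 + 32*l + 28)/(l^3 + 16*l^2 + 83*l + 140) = (l^2 + 4*l + 4)/(l^2 + 9*l + 20)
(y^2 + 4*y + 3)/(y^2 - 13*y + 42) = (y^2 + 4*y + 3)/(y^2 - 13*y + 42)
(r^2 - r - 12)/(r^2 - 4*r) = (r + 3)/r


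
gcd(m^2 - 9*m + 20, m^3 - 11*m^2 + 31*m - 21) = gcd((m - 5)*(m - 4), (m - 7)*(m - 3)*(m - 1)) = 1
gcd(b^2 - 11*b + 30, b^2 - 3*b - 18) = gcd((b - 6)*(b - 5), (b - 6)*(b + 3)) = b - 6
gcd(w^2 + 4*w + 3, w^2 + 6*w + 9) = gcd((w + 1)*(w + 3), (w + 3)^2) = w + 3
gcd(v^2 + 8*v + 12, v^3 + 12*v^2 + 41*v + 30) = v + 6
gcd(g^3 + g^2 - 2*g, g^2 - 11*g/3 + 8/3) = g - 1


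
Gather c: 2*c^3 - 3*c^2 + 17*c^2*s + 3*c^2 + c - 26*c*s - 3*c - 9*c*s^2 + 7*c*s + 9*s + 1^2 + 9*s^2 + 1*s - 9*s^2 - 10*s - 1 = 2*c^3 + 17*c^2*s + c*(-9*s^2 - 19*s - 2)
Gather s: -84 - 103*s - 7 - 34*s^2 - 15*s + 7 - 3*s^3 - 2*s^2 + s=-3*s^3 - 36*s^2 - 117*s - 84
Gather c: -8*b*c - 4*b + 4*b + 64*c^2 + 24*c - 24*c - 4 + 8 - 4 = -8*b*c + 64*c^2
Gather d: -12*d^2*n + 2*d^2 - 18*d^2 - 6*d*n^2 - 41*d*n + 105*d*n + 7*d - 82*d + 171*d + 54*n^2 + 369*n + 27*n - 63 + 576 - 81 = d^2*(-12*n - 16) + d*(-6*n^2 + 64*n + 96) + 54*n^2 + 396*n + 432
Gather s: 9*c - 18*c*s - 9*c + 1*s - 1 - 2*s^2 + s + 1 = -2*s^2 + s*(2 - 18*c)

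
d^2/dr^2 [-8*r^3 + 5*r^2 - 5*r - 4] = 10 - 48*r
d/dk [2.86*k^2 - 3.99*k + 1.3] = 5.72*k - 3.99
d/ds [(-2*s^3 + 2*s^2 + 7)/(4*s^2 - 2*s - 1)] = 2*(-4*s^4 + 4*s^3 + s^2 - 30*s + 7)/(16*s^4 - 16*s^3 - 4*s^2 + 4*s + 1)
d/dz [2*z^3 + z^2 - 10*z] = 6*z^2 + 2*z - 10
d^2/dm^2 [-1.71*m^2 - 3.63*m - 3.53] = -3.42000000000000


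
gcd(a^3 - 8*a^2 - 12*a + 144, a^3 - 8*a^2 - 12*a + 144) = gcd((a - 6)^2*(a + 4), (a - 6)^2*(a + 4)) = a^3 - 8*a^2 - 12*a + 144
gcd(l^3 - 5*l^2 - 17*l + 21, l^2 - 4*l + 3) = l - 1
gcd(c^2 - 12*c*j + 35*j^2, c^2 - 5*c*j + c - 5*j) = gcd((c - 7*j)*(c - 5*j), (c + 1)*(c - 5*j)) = c - 5*j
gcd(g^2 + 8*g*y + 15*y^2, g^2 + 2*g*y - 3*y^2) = g + 3*y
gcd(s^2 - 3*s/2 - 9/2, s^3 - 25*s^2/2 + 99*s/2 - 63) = s - 3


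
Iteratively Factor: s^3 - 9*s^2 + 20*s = (s)*(s^2 - 9*s + 20) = s*(s - 4)*(s - 5)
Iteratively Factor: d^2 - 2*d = (d - 2)*(d)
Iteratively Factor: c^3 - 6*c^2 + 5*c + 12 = (c + 1)*(c^2 - 7*c + 12) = (c - 4)*(c + 1)*(c - 3)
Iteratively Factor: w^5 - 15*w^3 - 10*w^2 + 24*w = (w + 2)*(w^4 - 2*w^3 - 11*w^2 + 12*w) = (w - 1)*(w + 2)*(w^3 - w^2 - 12*w) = (w - 1)*(w + 2)*(w + 3)*(w^2 - 4*w) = w*(w - 1)*(w + 2)*(w + 3)*(w - 4)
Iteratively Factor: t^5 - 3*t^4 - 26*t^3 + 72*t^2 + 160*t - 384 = (t - 2)*(t^4 - t^3 - 28*t^2 + 16*t + 192) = (t - 4)*(t - 2)*(t^3 + 3*t^2 - 16*t - 48) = (t - 4)*(t - 2)*(t + 3)*(t^2 - 16) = (t - 4)*(t - 2)*(t + 3)*(t + 4)*(t - 4)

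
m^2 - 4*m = m*(m - 4)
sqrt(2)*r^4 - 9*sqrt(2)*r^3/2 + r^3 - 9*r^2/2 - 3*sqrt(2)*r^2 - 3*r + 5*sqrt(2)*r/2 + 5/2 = (r - 5)*(r - 1/2)*(r + sqrt(2)/2)*(sqrt(2)*r + sqrt(2))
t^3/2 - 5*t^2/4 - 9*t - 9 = (t/2 + 1)*(t - 6)*(t + 3/2)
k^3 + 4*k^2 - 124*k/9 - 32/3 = (k - 8/3)*(k + 2/3)*(k + 6)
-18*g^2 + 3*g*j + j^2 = (-3*g + j)*(6*g + j)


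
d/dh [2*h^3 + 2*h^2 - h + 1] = 6*h^2 + 4*h - 1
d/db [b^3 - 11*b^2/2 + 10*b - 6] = 3*b^2 - 11*b + 10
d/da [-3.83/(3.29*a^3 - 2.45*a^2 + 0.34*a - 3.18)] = (37.8021*a^2 - 18.767*a + 1.3022)/(3.29*a^3 - 2.45*a^2 + 0.34*a - 3.18)^2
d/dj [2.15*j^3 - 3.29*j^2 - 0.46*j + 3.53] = 6.45*j^2 - 6.58*j - 0.46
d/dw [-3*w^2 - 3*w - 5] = -6*w - 3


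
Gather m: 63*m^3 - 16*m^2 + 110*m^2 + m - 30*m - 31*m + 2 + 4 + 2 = 63*m^3 + 94*m^2 - 60*m + 8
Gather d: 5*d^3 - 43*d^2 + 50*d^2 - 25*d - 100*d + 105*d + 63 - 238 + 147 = 5*d^3 + 7*d^2 - 20*d - 28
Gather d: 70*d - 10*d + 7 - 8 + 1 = 60*d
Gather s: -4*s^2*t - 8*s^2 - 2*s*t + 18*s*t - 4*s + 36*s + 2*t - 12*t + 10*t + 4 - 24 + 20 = s^2*(-4*t - 8) + s*(16*t + 32)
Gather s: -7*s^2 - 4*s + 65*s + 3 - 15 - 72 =-7*s^2 + 61*s - 84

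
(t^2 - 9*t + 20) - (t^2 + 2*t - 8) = 28 - 11*t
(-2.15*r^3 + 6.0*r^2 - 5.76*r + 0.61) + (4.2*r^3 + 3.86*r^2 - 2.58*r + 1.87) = 2.05*r^3 + 9.86*r^2 - 8.34*r + 2.48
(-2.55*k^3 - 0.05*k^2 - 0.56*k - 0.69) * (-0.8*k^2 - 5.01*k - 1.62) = 2.04*k^5 + 12.8155*k^4 + 4.8295*k^3 + 3.4386*k^2 + 4.3641*k + 1.1178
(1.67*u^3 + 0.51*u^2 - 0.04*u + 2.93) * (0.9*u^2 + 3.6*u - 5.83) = 1.503*u^5 + 6.471*u^4 - 7.9361*u^3 - 0.4803*u^2 + 10.7812*u - 17.0819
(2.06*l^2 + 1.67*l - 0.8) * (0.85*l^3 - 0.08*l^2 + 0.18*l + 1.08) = 1.751*l^5 + 1.2547*l^4 - 0.4428*l^3 + 2.5894*l^2 + 1.6596*l - 0.864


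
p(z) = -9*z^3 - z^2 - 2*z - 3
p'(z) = -27*z^2 - 2*z - 2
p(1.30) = -27.06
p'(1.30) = -50.23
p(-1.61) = 35.19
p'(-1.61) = -68.77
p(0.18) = -3.44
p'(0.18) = -3.23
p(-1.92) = 60.85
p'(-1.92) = -97.69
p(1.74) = -56.92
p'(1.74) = -87.23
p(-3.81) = 487.86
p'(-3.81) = -386.31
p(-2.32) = 108.64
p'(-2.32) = -142.68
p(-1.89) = 57.97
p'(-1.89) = -94.67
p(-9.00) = 6495.00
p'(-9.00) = -2171.00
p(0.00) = -3.00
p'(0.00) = -2.00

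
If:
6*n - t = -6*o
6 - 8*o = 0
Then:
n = t/6 - 3/4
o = 3/4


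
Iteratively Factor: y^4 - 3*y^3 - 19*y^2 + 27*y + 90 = (y - 5)*(y^3 + 2*y^2 - 9*y - 18) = (y - 5)*(y + 3)*(y^2 - y - 6) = (y - 5)*(y + 2)*(y + 3)*(y - 3)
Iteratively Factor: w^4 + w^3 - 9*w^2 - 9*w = (w)*(w^3 + w^2 - 9*w - 9) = w*(w + 1)*(w^2 - 9) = w*(w - 3)*(w + 1)*(w + 3)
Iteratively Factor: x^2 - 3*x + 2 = (x - 1)*(x - 2)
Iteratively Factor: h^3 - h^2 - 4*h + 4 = (h + 2)*(h^2 - 3*h + 2) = (h - 1)*(h + 2)*(h - 2)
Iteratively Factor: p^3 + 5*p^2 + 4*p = (p)*(p^2 + 5*p + 4) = p*(p + 1)*(p + 4)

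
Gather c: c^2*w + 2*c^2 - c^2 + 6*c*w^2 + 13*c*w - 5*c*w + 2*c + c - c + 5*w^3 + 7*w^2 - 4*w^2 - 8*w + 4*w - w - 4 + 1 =c^2*(w + 1) + c*(6*w^2 + 8*w + 2) + 5*w^3 + 3*w^2 - 5*w - 3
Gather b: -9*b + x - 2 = -9*b + x - 2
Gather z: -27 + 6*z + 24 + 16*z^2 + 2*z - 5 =16*z^2 + 8*z - 8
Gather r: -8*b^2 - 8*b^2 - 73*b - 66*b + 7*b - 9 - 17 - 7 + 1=-16*b^2 - 132*b - 32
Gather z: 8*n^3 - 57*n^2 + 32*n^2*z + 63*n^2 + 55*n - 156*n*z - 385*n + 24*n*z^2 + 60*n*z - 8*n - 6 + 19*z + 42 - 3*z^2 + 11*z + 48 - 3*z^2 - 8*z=8*n^3 + 6*n^2 - 338*n + z^2*(24*n - 6) + z*(32*n^2 - 96*n + 22) + 84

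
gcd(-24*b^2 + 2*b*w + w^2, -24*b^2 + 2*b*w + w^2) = -24*b^2 + 2*b*w + w^2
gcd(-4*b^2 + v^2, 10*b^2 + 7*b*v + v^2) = 2*b + v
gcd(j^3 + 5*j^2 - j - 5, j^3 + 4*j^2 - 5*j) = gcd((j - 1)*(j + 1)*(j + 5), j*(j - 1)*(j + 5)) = j^2 + 4*j - 5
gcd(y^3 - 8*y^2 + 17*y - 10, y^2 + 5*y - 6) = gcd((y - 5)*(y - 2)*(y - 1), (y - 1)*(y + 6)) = y - 1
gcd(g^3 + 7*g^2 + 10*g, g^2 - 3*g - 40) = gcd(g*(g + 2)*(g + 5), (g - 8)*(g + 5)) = g + 5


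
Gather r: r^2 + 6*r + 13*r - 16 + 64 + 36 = r^2 + 19*r + 84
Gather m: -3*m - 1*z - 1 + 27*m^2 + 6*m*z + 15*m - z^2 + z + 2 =27*m^2 + m*(6*z + 12) - z^2 + 1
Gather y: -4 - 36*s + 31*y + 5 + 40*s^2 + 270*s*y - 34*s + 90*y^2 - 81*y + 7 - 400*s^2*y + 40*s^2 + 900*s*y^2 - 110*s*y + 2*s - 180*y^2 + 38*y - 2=80*s^2 - 68*s + y^2*(900*s - 90) + y*(-400*s^2 + 160*s - 12) + 6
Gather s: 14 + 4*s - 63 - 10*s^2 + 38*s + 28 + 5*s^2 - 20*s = -5*s^2 + 22*s - 21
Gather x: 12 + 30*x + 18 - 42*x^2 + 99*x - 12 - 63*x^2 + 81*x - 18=-105*x^2 + 210*x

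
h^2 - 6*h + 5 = (h - 5)*(h - 1)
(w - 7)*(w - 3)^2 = w^3 - 13*w^2 + 51*w - 63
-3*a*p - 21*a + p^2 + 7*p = (-3*a + p)*(p + 7)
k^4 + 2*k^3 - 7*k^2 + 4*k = k*(k - 1)^2*(k + 4)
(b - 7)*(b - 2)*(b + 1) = b^3 - 8*b^2 + 5*b + 14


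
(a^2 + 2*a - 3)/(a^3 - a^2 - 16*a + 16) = (a + 3)/(a^2 - 16)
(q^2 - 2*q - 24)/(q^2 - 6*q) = (q + 4)/q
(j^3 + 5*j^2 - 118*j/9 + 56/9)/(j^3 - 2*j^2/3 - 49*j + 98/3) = (j - 4/3)/(j - 7)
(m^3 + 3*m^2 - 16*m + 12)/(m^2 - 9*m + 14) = (m^2 + 5*m - 6)/(m - 7)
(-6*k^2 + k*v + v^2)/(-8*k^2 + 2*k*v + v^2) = (3*k + v)/(4*k + v)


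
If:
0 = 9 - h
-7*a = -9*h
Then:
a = 81/7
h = 9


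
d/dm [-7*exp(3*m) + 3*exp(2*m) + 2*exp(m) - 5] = (-21*exp(2*m) + 6*exp(m) + 2)*exp(m)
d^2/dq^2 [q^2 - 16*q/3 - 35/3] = 2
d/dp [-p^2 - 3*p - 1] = -2*p - 3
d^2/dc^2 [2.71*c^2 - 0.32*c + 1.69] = 5.42000000000000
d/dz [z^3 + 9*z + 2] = 3*z^2 + 9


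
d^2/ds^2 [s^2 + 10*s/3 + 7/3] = 2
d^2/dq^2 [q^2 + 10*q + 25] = 2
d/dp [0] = 0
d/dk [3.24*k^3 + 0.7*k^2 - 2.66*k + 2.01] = 9.72*k^2 + 1.4*k - 2.66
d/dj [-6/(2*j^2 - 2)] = 6*j/(j^2 - 1)^2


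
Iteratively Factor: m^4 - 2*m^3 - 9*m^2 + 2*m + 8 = (m - 4)*(m^3 + 2*m^2 - m - 2) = (m - 4)*(m + 1)*(m^2 + m - 2) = (m - 4)*(m - 1)*(m + 1)*(m + 2)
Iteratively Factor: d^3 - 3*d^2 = (d)*(d^2 - 3*d) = d*(d - 3)*(d)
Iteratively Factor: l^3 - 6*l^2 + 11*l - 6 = (l - 2)*(l^2 - 4*l + 3) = (l - 3)*(l - 2)*(l - 1)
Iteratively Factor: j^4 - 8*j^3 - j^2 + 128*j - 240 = (j - 5)*(j^3 - 3*j^2 - 16*j + 48) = (j - 5)*(j - 4)*(j^2 + j - 12) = (j - 5)*(j - 4)*(j - 3)*(j + 4)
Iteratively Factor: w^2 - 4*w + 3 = (w - 3)*(w - 1)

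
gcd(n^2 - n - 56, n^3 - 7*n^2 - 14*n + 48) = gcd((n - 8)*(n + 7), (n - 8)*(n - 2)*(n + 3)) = n - 8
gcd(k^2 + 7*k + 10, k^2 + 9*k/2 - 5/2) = k + 5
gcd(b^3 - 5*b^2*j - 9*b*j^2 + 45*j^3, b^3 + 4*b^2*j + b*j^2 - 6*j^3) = b + 3*j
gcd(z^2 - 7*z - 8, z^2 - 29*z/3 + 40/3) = z - 8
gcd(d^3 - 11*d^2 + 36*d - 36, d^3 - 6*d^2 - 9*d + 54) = d^2 - 9*d + 18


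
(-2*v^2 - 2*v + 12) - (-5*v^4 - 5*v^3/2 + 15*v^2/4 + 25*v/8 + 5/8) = 5*v^4 + 5*v^3/2 - 23*v^2/4 - 41*v/8 + 91/8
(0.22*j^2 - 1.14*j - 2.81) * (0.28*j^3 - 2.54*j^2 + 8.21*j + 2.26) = 0.0616*j^5 - 0.878*j^4 + 3.915*j^3 - 1.7248*j^2 - 25.6465*j - 6.3506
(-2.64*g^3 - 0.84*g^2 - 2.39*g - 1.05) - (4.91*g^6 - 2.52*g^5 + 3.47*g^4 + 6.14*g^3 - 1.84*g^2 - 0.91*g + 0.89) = -4.91*g^6 + 2.52*g^5 - 3.47*g^4 - 8.78*g^3 + 1.0*g^2 - 1.48*g - 1.94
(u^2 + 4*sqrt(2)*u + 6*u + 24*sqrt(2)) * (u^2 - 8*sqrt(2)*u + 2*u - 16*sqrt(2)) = u^4 - 4*sqrt(2)*u^3 + 8*u^3 - 52*u^2 - 32*sqrt(2)*u^2 - 512*u - 48*sqrt(2)*u - 768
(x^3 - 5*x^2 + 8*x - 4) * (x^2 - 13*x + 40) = x^5 - 18*x^4 + 113*x^3 - 308*x^2 + 372*x - 160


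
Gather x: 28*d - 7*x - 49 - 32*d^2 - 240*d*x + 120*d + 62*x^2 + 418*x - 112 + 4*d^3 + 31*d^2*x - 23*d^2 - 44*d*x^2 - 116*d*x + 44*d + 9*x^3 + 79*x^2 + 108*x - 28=4*d^3 - 55*d^2 + 192*d + 9*x^3 + x^2*(141 - 44*d) + x*(31*d^2 - 356*d + 519) - 189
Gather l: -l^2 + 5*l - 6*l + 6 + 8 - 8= -l^2 - l + 6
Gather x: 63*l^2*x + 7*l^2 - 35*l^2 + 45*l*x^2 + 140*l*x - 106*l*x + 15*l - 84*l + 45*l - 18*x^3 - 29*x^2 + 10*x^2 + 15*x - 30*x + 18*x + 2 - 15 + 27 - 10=-28*l^2 - 24*l - 18*x^3 + x^2*(45*l - 19) + x*(63*l^2 + 34*l + 3) + 4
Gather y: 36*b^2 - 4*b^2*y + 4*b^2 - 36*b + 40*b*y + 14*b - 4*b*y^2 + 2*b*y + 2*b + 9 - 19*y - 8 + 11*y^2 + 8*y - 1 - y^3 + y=40*b^2 - 20*b - y^3 + y^2*(11 - 4*b) + y*(-4*b^2 + 42*b - 10)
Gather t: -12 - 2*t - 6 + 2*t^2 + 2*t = 2*t^2 - 18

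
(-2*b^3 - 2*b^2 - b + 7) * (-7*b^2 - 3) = 14*b^5 + 14*b^4 + 13*b^3 - 43*b^2 + 3*b - 21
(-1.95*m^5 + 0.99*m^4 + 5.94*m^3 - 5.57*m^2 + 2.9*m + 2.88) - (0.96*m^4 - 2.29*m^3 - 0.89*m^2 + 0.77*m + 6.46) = -1.95*m^5 + 0.03*m^4 + 8.23*m^3 - 4.68*m^2 + 2.13*m - 3.58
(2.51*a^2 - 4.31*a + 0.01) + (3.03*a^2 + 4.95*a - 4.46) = 5.54*a^2 + 0.640000000000001*a - 4.45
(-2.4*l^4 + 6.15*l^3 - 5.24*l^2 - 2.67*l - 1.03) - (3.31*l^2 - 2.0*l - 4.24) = -2.4*l^4 + 6.15*l^3 - 8.55*l^2 - 0.67*l + 3.21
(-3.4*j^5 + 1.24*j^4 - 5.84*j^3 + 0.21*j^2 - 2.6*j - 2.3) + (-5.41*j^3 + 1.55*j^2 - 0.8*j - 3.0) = -3.4*j^5 + 1.24*j^4 - 11.25*j^3 + 1.76*j^2 - 3.4*j - 5.3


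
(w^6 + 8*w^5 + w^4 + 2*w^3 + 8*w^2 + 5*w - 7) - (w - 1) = w^6 + 8*w^5 + w^4 + 2*w^3 + 8*w^2 + 4*w - 6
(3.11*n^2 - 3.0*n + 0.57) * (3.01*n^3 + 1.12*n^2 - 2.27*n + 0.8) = 9.3611*n^5 - 5.5468*n^4 - 8.704*n^3 + 9.9364*n^2 - 3.6939*n + 0.456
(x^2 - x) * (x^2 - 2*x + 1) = x^4 - 3*x^3 + 3*x^2 - x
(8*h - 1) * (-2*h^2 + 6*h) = -16*h^3 + 50*h^2 - 6*h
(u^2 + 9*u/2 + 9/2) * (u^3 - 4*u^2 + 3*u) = u^5 + u^4/2 - 21*u^3/2 - 9*u^2/2 + 27*u/2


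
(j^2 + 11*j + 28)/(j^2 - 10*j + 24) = (j^2 + 11*j + 28)/(j^2 - 10*j + 24)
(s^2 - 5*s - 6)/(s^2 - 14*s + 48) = (s + 1)/(s - 8)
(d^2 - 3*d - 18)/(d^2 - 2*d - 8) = (-d^2 + 3*d + 18)/(-d^2 + 2*d + 8)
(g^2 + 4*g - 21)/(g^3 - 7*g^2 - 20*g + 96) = (g + 7)/(g^2 - 4*g - 32)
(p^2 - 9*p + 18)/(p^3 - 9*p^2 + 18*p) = 1/p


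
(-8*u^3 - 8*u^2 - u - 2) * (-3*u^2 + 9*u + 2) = 24*u^5 - 48*u^4 - 85*u^3 - 19*u^2 - 20*u - 4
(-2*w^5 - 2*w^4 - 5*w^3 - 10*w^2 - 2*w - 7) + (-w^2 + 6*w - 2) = -2*w^5 - 2*w^4 - 5*w^3 - 11*w^2 + 4*w - 9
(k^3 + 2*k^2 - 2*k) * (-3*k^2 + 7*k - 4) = -3*k^5 + k^4 + 16*k^3 - 22*k^2 + 8*k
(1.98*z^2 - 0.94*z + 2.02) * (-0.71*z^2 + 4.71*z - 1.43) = -1.4058*z^4 + 9.9932*z^3 - 8.693*z^2 + 10.8584*z - 2.8886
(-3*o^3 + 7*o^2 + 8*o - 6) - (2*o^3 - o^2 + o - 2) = -5*o^3 + 8*o^2 + 7*o - 4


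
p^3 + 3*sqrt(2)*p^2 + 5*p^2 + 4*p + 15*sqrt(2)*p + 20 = (p + 5)*(p + sqrt(2))*(p + 2*sqrt(2))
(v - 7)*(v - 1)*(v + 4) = v^3 - 4*v^2 - 25*v + 28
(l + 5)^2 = l^2 + 10*l + 25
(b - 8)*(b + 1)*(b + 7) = b^3 - 57*b - 56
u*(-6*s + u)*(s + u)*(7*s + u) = -42*s^3*u - 41*s^2*u^2 + 2*s*u^3 + u^4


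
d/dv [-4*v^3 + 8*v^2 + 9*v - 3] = -12*v^2 + 16*v + 9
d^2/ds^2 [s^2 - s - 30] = 2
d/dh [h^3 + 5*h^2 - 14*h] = 3*h^2 + 10*h - 14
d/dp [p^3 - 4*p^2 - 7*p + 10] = 3*p^2 - 8*p - 7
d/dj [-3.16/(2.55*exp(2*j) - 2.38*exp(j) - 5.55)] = (16.116*exp(j) - 7.5208)*exp(j)/(-2.55*exp(2*j) + 2.38*exp(j) + 5.55)^2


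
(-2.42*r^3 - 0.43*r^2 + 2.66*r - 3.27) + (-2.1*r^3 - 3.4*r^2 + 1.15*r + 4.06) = -4.52*r^3 - 3.83*r^2 + 3.81*r + 0.79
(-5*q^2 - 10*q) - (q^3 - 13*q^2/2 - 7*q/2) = -q^3 + 3*q^2/2 - 13*q/2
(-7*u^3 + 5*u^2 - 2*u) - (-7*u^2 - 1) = -7*u^3 + 12*u^2 - 2*u + 1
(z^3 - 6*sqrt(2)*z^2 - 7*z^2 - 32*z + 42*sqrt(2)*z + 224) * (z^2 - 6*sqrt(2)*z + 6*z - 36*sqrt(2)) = z^5 - 12*sqrt(2)*z^4 - z^4 - 2*z^3 + 12*sqrt(2)*z^3 - 40*z^2 + 696*sqrt(2)*z^2 - 1680*z - 192*sqrt(2)*z - 8064*sqrt(2)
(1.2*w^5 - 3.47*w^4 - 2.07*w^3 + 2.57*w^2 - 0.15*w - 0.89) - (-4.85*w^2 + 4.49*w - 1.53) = 1.2*w^5 - 3.47*w^4 - 2.07*w^3 + 7.42*w^2 - 4.64*w + 0.64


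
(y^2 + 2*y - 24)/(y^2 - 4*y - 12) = (-y^2 - 2*y + 24)/(-y^2 + 4*y + 12)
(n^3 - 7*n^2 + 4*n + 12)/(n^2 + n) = n - 8 + 12/n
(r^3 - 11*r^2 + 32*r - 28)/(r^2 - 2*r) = r - 9 + 14/r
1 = 1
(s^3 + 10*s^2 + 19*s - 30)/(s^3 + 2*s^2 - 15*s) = (s^2 + 5*s - 6)/(s*(s - 3))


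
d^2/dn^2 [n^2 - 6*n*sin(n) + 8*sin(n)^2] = 6*n*sin(n) - 32*sin(n)^2 - 12*cos(n) + 18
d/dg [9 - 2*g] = -2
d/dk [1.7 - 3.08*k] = -3.08000000000000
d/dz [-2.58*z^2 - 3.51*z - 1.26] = -5.16*z - 3.51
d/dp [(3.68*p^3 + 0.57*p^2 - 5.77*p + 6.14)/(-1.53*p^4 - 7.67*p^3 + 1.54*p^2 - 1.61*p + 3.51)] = (5.6304*p^6 + 1.74419999999999*p^5 - 16.4452*p^4 - 62.7846*p^3 + 187.9999*p^2 - 14.9098*p - 10.3673)/(2.3409*p^8 + 23.4702*p^7 + 54.1165*p^6 - 18.697*p^5 + 16.3284*p^4 - 58.8022*p^3 + 13.4029*p^2 - 11.3022*p + 12.3201)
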